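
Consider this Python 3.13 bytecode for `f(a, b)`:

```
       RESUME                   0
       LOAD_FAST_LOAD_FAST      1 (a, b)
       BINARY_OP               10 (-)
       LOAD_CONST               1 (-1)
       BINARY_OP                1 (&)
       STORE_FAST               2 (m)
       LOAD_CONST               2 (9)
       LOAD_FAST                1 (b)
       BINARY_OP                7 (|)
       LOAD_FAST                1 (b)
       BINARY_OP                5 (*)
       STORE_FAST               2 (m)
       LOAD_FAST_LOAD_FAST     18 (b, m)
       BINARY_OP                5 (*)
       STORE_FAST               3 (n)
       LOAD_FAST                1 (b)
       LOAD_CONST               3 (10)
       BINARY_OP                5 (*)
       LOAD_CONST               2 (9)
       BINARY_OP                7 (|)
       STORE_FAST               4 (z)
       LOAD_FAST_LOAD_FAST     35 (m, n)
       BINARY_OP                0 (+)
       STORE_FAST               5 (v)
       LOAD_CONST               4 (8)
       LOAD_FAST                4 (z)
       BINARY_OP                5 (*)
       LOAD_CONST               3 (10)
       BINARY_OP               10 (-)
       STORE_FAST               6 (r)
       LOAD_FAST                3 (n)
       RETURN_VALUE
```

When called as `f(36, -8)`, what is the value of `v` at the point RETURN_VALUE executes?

-392

LOAD_FAST_LOAD_FAST a,b → push 36,-8. Stack: [36, -8]
BINARY_OP - → 36 - -8 = 44. Stack: [44]
LOAD_CONST → push -1. Stack: [44, -1]
BINARY_OP & → 44 & -1 = 44. Stack: [44]
STORE_FAST m → m=44. Stack: []
LOAD_CONST → push 9. Stack: [9]
LOAD_FAST b → push -8. Stack: [9, -8]
BINARY_OP | → 9 | -8 = -7. Stack: [-7]
LOAD_FAST b → push -8. Stack: [-7, -8]
BINARY_OP * → -7 * -8 = 56. Stack: [56]
STORE_FAST m → m=56. Stack: []
LOAD_FAST_LOAD_FAST b,m → push -8,56. Stack: [-8, 56]
BINARY_OP * → -8 * 56 = -448. Stack: [-448]
STORE_FAST n → n=-448. Stack: []
LOAD_FAST b → push -8. Stack: [-8]
LOAD_CONST → push 10. Stack: [-8, 10]
BINARY_OP * → -8 * 10 = -80. Stack: [-80]
LOAD_CONST → push 9. Stack: [-80, 9]
BINARY_OP | → -80 | 9 = -71. Stack: [-71]
STORE_FAST z → z=-71. Stack: []
LOAD_FAST_LOAD_FAST m,n → push 56,-448. Stack: [56, -448]
BINARY_OP + → 56 + -448 = -392. Stack: [-392]
STORE_FAST v → v=-392. Stack: []
LOAD_CONST → push 8. Stack: [8]
LOAD_FAST z → push -71. Stack: [8, -71]
BINARY_OP * → 8 * -71 = -568. Stack: [-568]
LOAD_CONST → push 10. Stack: [-568, 10]
BINARY_OP - → -568 - 10 = -578. Stack: [-578]
STORE_FAST r → r=-578. Stack: []
LOAD_FAST n → push -448. Stack: [-448]
RETURN_VALUE → return -448.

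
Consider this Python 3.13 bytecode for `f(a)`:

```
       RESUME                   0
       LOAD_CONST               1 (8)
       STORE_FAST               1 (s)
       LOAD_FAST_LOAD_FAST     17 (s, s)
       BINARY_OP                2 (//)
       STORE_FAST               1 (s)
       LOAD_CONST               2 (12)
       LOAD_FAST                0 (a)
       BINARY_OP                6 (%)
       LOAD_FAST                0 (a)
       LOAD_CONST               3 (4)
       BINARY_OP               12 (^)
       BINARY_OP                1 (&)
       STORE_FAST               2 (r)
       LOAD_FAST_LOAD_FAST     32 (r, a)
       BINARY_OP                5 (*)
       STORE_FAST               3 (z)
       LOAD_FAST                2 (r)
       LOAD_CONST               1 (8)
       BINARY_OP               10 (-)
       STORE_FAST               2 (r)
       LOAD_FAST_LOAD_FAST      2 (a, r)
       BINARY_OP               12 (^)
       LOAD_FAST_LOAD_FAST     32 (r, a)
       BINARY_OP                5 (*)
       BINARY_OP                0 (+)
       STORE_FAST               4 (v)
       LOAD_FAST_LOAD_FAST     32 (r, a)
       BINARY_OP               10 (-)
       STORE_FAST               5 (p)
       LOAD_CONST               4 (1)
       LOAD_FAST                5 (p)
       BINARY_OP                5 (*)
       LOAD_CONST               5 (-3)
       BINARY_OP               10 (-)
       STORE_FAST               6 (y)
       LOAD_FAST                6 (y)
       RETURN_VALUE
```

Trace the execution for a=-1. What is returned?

LOAD_CONST → push 8. Stack: [8]
STORE_FAST s → s=8. Stack: []
LOAD_FAST_LOAD_FAST s,s → push 8,8. Stack: [8, 8]
BINARY_OP // → 8 // 8 = 1. Stack: [1]
STORE_FAST s → s=1. Stack: []
LOAD_CONST → push 12. Stack: [12]
LOAD_FAST a → push -1. Stack: [12, -1]
BINARY_OP % → 12 % -1 = 0. Stack: [0]
LOAD_FAST a → push -1. Stack: [0, -1]
LOAD_CONST → push 4. Stack: [0, -1, 4]
BINARY_OP ^ → -1 ^ 4 = -5. Stack: [0, -5]
BINARY_OP & → 0 & -5 = 0. Stack: [0]
STORE_FAST r → r=0. Stack: []
LOAD_FAST_LOAD_FAST r,a → push 0,-1. Stack: [0, -1]
BINARY_OP * → 0 * -1 = 0. Stack: [0]
STORE_FAST z → z=0. Stack: []
LOAD_FAST r → push 0. Stack: [0]
LOAD_CONST → push 8. Stack: [0, 8]
BINARY_OP - → 0 - 8 = -8. Stack: [-8]
STORE_FAST r → r=-8. Stack: []
LOAD_FAST_LOAD_FAST a,r → push -1,-8. Stack: [-1, -8]
BINARY_OP ^ → -1 ^ -8 = 7. Stack: [7]
LOAD_FAST_LOAD_FAST r,a → push -8,-1. Stack: [7, -8, -1]
BINARY_OP * → -8 * -1 = 8. Stack: [7, 8]
BINARY_OP + → 7 + 8 = 15. Stack: [15]
STORE_FAST v → v=15. Stack: []
LOAD_FAST_LOAD_FAST r,a → push -8,-1. Stack: [-8, -1]
BINARY_OP - → -8 - -1 = -7. Stack: [-7]
STORE_FAST p → p=-7. Stack: []
LOAD_CONST → push 1. Stack: [1]
LOAD_FAST p → push -7. Stack: [1, -7]
BINARY_OP * → 1 * -7 = -7. Stack: [-7]
LOAD_CONST → push -3. Stack: [-7, -3]
BINARY_OP - → -7 - -3 = -4. Stack: [-4]
STORE_FAST y → y=-4. Stack: []
LOAD_FAST y → push -4. Stack: [-4]
RETURN_VALUE → return -4.

-4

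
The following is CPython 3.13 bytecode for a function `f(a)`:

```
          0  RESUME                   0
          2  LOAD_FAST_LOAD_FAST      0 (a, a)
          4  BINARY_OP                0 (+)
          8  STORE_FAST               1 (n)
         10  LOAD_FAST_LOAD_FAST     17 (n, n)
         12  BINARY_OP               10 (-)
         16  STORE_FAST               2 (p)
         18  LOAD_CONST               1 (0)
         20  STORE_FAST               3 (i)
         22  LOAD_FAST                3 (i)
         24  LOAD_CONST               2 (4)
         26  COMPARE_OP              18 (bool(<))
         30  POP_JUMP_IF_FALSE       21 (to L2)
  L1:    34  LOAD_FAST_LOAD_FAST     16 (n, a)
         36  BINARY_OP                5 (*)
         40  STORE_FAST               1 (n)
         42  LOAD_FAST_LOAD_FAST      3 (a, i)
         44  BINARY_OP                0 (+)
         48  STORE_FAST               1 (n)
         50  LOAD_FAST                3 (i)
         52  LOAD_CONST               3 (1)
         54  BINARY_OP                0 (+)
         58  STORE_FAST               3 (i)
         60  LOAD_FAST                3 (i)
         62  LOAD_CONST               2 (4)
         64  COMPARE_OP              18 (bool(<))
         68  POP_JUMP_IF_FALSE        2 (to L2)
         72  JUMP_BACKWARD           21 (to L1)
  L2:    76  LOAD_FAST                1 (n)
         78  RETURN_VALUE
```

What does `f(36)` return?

39

LOAD_FAST_LOAD_FAST a,a → push 36,36
BINARY_OP + → 36 + 36 = 72
STORE_FAST n → n=72
LOAD_FAST_LOAD_FAST n,n → push 72,72
BINARY_OP - → 72 - 72 = 0
STORE_FAST p → p=0
LOAD_CONST → push 0
STORE_FAST i → i=0
LOAD_FAST i → push 0
LOAD_CONST → push 4
COMPARE_OP bool(<) → 0 vs 4 = True
POP_JUMP_IF_FALSE → pop True; no jump
LOAD_FAST_LOAD_FAST n,a → push 72,36
BINARY_OP * → 72 * 36 = 2592
STORE_FAST n → n=2592
LOAD_FAST_LOAD_FAST a,i → push 36,0
BINARY_OP + → 36 + 0 = 36
STORE_FAST n → n=36
LOAD_FAST i → push 0
LOAD_CONST → push 1
BINARY_OP + → 0 + 1 = 1
STORE_FAST i → i=1
LOAD_FAST i → push 1
LOAD_CONST → push 4
COMPARE_OP bool(<) → 1 vs 4 = True
POP_JUMP_IF_FALSE → pop True; no jump
LOAD_FAST_LOAD_FAST n,a → push 36,36
BINARY_OP * → 36 * 36 = 1296
STORE_FAST n → n=1296
LOAD_FAST_LOAD_FAST a,i → push 36,1
BINARY_OP + → 36 + 1 = 37
STORE_FAST n → n=37
LOAD_FAST i → push 1
LOAD_CONST → push 1
BINARY_OP + → 1 + 1 = 2
STORE_FAST i → i=2
LOAD_FAST i → push 2
LOAD_CONST → push 4
COMPARE_OP bool(<) → 2 vs 4 = True
POP_JUMP_IF_FALSE → pop True; no jump
LOAD_FAST_LOAD_FAST n,a → push 37,36
BINARY_OP * → 37 * 36 = 1332
STORE_FAST n → n=1332
LOAD_FAST_LOAD_FAST a,i → push 36,2
BINARY_OP + → 36 + 2 = 38
STORE_FAST n → n=38
LOAD_FAST i → push 2
LOAD_CONST → push 1
BINARY_OP + → 2 + 1 = 3
STORE_FAST i → i=3
LOAD_FAST i → push 3
LOAD_CONST → push 4
COMPARE_OP bool(<) → 3 vs 4 = True
POP_JUMP_IF_FALSE → pop True; no jump
LOAD_FAST_LOAD_FAST n,a → push 38,36
BINARY_OP * → 38 * 36 = 1368
STORE_FAST n → n=1368
LOAD_FAST_LOAD_FAST a,i → push 36,3
BINARY_OP + → 36 + 3 = 39
STORE_FAST n → n=39
LOAD_FAST i → push 3
LOAD_CONST → push 1
BINARY_OP + → 3 + 1 = 4
STORE_FAST i → i=4
LOAD_FAST i → push 4
LOAD_CONST → push 4
COMPARE_OP bool(<) → 4 vs 4 = False
POP_JUMP_IF_FALSE → pop False; jump
LOAD_FAST n → push 39
RETURN_VALUE → return 39.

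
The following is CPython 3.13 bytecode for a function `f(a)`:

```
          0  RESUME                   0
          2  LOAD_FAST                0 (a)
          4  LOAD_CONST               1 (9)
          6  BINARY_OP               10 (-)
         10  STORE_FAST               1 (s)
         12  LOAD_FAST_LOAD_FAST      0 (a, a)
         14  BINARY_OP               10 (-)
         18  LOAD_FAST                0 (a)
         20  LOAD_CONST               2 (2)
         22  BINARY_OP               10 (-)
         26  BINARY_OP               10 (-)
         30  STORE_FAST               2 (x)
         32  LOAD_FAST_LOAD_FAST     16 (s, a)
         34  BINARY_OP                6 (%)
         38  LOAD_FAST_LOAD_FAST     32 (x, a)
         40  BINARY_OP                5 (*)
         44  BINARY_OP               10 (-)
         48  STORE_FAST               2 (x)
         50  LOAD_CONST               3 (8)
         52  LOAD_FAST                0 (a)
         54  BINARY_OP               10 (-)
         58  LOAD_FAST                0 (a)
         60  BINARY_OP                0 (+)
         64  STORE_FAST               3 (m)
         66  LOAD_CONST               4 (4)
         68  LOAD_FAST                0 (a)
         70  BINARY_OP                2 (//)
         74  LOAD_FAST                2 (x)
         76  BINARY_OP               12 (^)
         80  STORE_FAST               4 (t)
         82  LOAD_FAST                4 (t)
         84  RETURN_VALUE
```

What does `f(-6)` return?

-46

LOAD_FAST a → push -6. Stack: [-6]
LOAD_CONST → push 9. Stack: [-6, 9]
BINARY_OP - → -6 - 9 = -15. Stack: [-15]
STORE_FAST s → s=-15. Stack: []
LOAD_FAST_LOAD_FAST a,a → push -6,-6. Stack: [-6, -6]
BINARY_OP - → -6 - -6 = 0. Stack: [0]
LOAD_FAST a → push -6. Stack: [0, -6]
LOAD_CONST → push 2. Stack: [0, -6, 2]
BINARY_OP - → -6 - 2 = -8. Stack: [0, -8]
BINARY_OP - → 0 - -8 = 8. Stack: [8]
STORE_FAST x → x=8. Stack: []
LOAD_FAST_LOAD_FAST s,a → push -15,-6. Stack: [-15, -6]
BINARY_OP % → -15 % -6 = -3. Stack: [-3]
LOAD_FAST_LOAD_FAST x,a → push 8,-6. Stack: [-3, 8, -6]
BINARY_OP * → 8 * -6 = -48. Stack: [-3, -48]
BINARY_OP - → -3 - -48 = 45. Stack: [45]
STORE_FAST x → x=45. Stack: []
LOAD_CONST → push 8. Stack: [8]
LOAD_FAST a → push -6. Stack: [8, -6]
BINARY_OP - → 8 - -6 = 14. Stack: [14]
LOAD_FAST a → push -6. Stack: [14, -6]
BINARY_OP + → 14 + -6 = 8. Stack: [8]
STORE_FAST m → m=8. Stack: []
LOAD_CONST → push 4. Stack: [4]
LOAD_FAST a → push -6. Stack: [4, -6]
BINARY_OP // → 4 // -6 = -1. Stack: [-1]
LOAD_FAST x → push 45. Stack: [-1, 45]
BINARY_OP ^ → -1 ^ 45 = -46. Stack: [-46]
STORE_FAST t → t=-46. Stack: []
LOAD_FAST t → push -46. Stack: [-46]
RETURN_VALUE → return -46.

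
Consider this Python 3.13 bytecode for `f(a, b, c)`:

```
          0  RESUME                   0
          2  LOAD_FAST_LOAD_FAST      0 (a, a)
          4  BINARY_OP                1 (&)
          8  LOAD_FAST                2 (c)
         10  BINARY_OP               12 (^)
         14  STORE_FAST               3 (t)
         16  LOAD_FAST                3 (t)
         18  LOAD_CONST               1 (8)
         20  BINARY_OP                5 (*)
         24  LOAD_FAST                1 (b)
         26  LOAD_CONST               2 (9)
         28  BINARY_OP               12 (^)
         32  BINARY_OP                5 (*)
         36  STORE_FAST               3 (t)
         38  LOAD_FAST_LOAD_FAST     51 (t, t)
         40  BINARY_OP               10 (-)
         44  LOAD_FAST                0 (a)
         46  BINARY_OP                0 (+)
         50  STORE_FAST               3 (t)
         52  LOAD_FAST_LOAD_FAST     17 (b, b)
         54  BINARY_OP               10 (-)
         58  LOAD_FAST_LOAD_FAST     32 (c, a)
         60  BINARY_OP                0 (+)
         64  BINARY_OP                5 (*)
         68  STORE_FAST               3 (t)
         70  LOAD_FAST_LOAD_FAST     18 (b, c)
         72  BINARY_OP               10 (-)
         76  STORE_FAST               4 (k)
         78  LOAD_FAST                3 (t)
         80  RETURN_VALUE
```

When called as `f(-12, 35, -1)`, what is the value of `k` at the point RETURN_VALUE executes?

LOAD_FAST_LOAD_FAST a,a → push -12,-12. Stack: [-12, -12]
BINARY_OP & → -12 & -12 = -12. Stack: [-12]
LOAD_FAST c → push -1. Stack: [-12, -1]
BINARY_OP ^ → -12 ^ -1 = 11. Stack: [11]
STORE_FAST t → t=11. Stack: []
LOAD_FAST t → push 11. Stack: [11]
LOAD_CONST → push 8. Stack: [11, 8]
BINARY_OP * → 11 * 8 = 88. Stack: [88]
LOAD_FAST b → push 35. Stack: [88, 35]
LOAD_CONST → push 9. Stack: [88, 35, 9]
BINARY_OP ^ → 35 ^ 9 = 42. Stack: [88, 42]
BINARY_OP * → 88 * 42 = 3696. Stack: [3696]
STORE_FAST t → t=3696. Stack: []
LOAD_FAST_LOAD_FAST t,t → push 3696,3696. Stack: [3696, 3696]
BINARY_OP - → 3696 - 3696 = 0. Stack: [0]
LOAD_FAST a → push -12. Stack: [0, -12]
BINARY_OP + → 0 + -12 = -12. Stack: [-12]
STORE_FAST t → t=-12. Stack: []
LOAD_FAST_LOAD_FAST b,b → push 35,35. Stack: [35, 35]
BINARY_OP - → 35 - 35 = 0. Stack: [0]
LOAD_FAST_LOAD_FAST c,a → push -1,-12. Stack: [0, -1, -12]
BINARY_OP + → -1 + -12 = -13. Stack: [0, -13]
BINARY_OP * → 0 * -13 = 0. Stack: [0]
STORE_FAST t → t=0. Stack: []
LOAD_FAST_LOAD_FAST b,c → push 35,-1. Stack: [35, -1]
BINARY_OP - → 35 - -1 = 36. Stack: [36]
STORE_FAST k → k=36. Stack: []
LOAD_FAST t → push 0. Stack: [0]
RETURN_VALUE → return 0.

36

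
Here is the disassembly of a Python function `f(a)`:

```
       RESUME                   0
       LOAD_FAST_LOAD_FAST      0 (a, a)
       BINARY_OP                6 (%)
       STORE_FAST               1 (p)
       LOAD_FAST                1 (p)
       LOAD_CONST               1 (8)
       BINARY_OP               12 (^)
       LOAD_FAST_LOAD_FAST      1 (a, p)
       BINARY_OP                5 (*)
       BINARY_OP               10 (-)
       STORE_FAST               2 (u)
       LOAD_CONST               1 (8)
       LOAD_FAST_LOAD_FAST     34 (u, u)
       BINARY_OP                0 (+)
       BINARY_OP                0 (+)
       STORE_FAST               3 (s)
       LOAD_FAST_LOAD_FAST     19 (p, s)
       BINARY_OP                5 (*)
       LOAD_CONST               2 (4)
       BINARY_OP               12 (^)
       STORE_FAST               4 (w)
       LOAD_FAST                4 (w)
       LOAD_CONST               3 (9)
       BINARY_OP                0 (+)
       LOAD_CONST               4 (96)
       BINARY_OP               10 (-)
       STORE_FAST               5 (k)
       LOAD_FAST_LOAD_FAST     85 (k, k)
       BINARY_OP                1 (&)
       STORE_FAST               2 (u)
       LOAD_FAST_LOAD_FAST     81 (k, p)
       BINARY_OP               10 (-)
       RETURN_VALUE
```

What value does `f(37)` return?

LOAD_FAST_LOAD_FAST a,a → push 37,37. Stack: [37, 37]
BINARY_OP % → 37 % 37 = 0. Stack: [0]
STORE_FAST p → p=0. Stack: []
LOAD_FAST p → push 0. Stack: [0]
LOAD_CONST → push 8. Stack: [0, 8]
BINARY_OP ^ → 0 ^ 8 = 8. Stack: [8]
LOAD_FAST_LOAD_FAST a,p → push 37,0. Stack: [8, 37, 0]
BINARY_OP * → 37 * 0 = 0. Stack: [8, 0]
BINARY_OP - → 8 - 0 = 8. Stack: [8]
STORE_FAST u → u=8. Stack: []
LOAD_CONST → push 8. Stack: [8]
LOAD_FAST_LOAD_FAST u,u → push 8,8. Stack: [8, 8, 8]
BINARY_OP + → 8 + 8 = 16. Stack: [8, 16]
BINARY_OP + → 8 + 16 = 24. Stack: [24]
STORE_FAST s → s=24. Stack: []
LOAD_FAST_LOAD_FAST p,s → push 0,24. Stack: [0, 24]
BINARY_OP * → 0 * 24 = 0. Stack: [0]
LOAD_CONST → push 4. Stack: [0, 4]
BINARY_OP ^ → 0 ^ 4 = 4. Stack: [4]
STORE_FAST w → w=4. Stack: []
LOAD_FAST w → push 4. Stack: [4]
LOAD_CONST → push 9. Stack: [4, 9]
BINARY_OP + → 4 + 9 = 13. Stack: [13]
LOAD_CONST → push 96. Stack: [13, 96]
BINARY_OP - → 13 - 96 = -83. Stack: [-83]
STORE_FAST k → k=-83. Stack: []
LOAD_FAST_LOAD_FAST k,k → push -83,-83. Stack: [-83, -83]
BINARY_OP & → -83 & -83 = -83. Stack: [-83]
STORE_FAST u → u=-83. Stack: []
LOAD_FAST_LOAD_FAST k,p → push -83,0. Stack: [-83, 0]
BINARY_OP - → -83 - 0 = -83. Stack: [-83]
RETURN_VALUE → return -83.

-83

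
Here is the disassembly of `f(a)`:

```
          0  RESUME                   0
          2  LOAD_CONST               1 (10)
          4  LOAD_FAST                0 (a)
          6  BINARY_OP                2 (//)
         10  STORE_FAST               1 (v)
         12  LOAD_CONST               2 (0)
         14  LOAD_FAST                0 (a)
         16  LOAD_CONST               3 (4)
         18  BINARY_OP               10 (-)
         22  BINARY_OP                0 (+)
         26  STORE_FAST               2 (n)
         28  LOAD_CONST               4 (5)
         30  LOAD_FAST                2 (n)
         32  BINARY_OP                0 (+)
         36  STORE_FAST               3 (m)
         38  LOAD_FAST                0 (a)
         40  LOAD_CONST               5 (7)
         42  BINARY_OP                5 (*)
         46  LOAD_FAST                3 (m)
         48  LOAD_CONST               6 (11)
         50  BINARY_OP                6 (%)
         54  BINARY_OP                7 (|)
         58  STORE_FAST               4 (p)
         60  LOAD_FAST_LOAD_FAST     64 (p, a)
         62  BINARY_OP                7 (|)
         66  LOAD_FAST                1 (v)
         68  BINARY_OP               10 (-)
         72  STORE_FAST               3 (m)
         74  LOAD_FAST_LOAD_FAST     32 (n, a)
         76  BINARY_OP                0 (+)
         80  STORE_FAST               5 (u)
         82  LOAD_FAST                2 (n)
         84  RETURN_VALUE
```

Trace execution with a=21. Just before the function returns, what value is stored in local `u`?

38

LOAD_CONST → push 10. Stack: [10]
LOAD_FAST a → push 21. Stack: [10, 21]
BINARY_OP // → 10 // 21 = 0. Stack: [0]
STORE_FAST v → v=0. Stack: []
LOAD_CONST → push 0. Stack: [0]
LOAD_FAST a → push 21. Stack: [0, 21]
LOAD_CONST → push 4. Stack: [0, 21, 4]
BINARY_OP - → 21 - 4 = 17. Stack: [0, 17]
BINARY_OP + → 0 + 17 = 17. Stack: [17]
STORE_FAST n → n=17. Stack: []
LOAD_CONST → push 5. Stack: [5]
LOAD_FAST n → push 17. Stack: [5, 17]
BINARY_OP + → 5 + 17 = 22. Stack: [22]
STORE_FAST m → m=22. Stack: []
LOAD_FAST a → push 21. Stack: [21]
LOAD_CONST → push 7. Stack: [21, 7]
BINARY_OP * → 21 * 7 = 147. Stack: [147]
LOAD_FAST m → push 22. Stack: [147, 22]
LOAD_CONST → push 11. Stack: [147, 22, 11]
BINARY_OP % → 22 % 11 = 0. Stack: [147, 0]
BINARY_OP | → 147 | 0 = 147. Stack: [147]
STORE_FAST p → p=147. Stack: []
LOAD_FAST_LOAD_FAST p,a → push 147,21. Stack: [147, 21]
BINARY_OP | → 147 | 21 = 151. Stack: [151]
LOAD_FAST v → push 0. Stack: [151, 0]
BINARY_OP - → 151 - 0 = 151. Stack: [151]
STORE_FAST m → m=151. Stack: []
LOAD_FAST_LOAD_FAST n,a → push 17,21. Stack: [17, 21]
BINARY_OP + → 17 + 21 = 38. Stack: [38]
STORE_FAST u → u=38. Stack: []
LOAD_FAST n → push 17. Stack: [17]
RETURN_VALUE → return 17.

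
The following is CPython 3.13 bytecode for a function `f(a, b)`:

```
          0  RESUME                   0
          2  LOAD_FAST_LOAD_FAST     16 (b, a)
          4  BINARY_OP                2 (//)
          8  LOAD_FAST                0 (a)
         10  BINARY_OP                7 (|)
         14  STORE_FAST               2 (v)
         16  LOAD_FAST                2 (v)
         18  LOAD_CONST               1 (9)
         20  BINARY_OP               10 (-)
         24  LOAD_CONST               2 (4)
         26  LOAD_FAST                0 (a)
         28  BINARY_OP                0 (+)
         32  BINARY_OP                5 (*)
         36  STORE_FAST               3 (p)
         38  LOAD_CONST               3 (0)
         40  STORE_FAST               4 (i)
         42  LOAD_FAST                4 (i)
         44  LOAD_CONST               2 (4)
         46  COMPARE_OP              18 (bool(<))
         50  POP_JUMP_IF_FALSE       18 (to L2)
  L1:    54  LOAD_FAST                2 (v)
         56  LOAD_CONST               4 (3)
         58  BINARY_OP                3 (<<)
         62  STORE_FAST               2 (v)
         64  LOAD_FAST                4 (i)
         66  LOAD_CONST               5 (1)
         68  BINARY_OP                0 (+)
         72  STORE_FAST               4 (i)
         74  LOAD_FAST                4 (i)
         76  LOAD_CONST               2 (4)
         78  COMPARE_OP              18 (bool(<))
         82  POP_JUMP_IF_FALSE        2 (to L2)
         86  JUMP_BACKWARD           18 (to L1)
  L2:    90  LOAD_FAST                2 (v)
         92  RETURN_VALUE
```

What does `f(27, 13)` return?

110592

LOAD_FAST_LOAD_FAST b,a → push 13,27
BINARY_OP // → 13 // 27 = 0
LOAD_FAST a → push 27
BINARY_OP | → 0 | 27 = 27
STORE_FAST v → v=27
LOAD_FAST v → push 27
LOAD_CONST → push 9
BINARY_OP - → 27 - 9 = 18
LOAD_CONST → push 4
LOAD_FAST a → push 27
BINARY_OP + → 4 + 27 = 31
BINARY_OP * → 18 * 31 = 558
STORE_FAST p → p=558
LOAD_CONST → push 0
STORE_FAST i → i=0
LOAD_FAST i → push 0
LOAD_CONST → push 4
COMPARE_OP bool(<) → 0 vs 4 = True
POP_JUMP_IF_FALSE → pop True; no jump
LOAD_FAST v → push 27
LOAD_CONST → push 3
BINARY_OP << → 27 << 3 = 216
STORE_FAST v → v=216
LOAD_FAST i → push 0
LOAD_CONST → push 1
BINARY_OP + → 0 + 1 = 1
STORE_FAST i → i=1
LOAD_FAST i → push 1
LOAD_CONST → push 4
COMPARE_OP bool(<) → 1 vs 4 = True
POP_JUMP_IF_FALSE → pop True; no jump
LOAD_FAST v → push 216
LOAD_CONST → push 3
BINARY_OP << → 216 << 3 = 1728
STORE_FAST v → v=1728
LOAD_FAST i → push 1
LOAD_CONST → push 1
BINARY_OP + → 1 + 1 = 2
STORE_FAST i → i=2
LOAD_FAST i → push 2
LOAD_CONST → push 4
COMPARE_OP bool(<) → 2 vs 4 = True
POP_JUMP_IF_FALSE → pop True; no jump
LOAD_FAST v → push 1728
LOAD_CONST → push 3
BINARY_OP << → 1728 << 3 = 13824
STORE_FAST v → v=13824
LOAD_FAST i → push 2
LOAD_CONST → push 1
BINARY_OP + → 2 + 1 = 3
STORE_FAST i → i=3
LOAD_FAST i → push 3
LOAD_CONST → push 4
COMPARE_OP bool(<) → 3 vs 4 = True
POP_JUMP_IF_FALSE → pop True; no jump
LOAD_FAST v → push 13824
LOAD_CONST → push 3
BINARY_OP << → 13824 << 3 = 110592
STORE_FAST v → v=110592
LOAD_FAST i → push 3
LOAD_CONST → push 1
BINARY_OP + → 3 + 1 = 4
STORE_FAST i → i=4
LOAD_FAST i → push 4
LOAD_CONST → push 4
COMPARE_OP bool(<) → 4 vs 4 = False
POP_JUMP_IF_FALSE → pop False; jump
LOAD_FAST v → push 110592
RETURN_VALUE → return 110592.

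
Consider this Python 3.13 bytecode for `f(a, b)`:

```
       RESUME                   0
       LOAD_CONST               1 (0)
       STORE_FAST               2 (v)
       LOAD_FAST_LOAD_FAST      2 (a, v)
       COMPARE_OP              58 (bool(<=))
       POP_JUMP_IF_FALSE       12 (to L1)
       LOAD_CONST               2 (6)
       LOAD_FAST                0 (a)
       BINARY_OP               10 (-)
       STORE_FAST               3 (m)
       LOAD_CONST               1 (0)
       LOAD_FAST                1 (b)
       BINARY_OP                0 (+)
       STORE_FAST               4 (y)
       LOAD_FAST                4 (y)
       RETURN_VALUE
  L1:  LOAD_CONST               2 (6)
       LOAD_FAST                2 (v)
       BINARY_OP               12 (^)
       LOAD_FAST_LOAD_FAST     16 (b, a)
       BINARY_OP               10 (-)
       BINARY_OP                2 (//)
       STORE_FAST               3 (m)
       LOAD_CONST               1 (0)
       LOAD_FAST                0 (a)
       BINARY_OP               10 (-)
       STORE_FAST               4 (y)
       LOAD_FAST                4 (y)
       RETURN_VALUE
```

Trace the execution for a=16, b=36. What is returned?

-16

LOAD_CONST → push 0. Stack: [0]
STORE_FAST v → v=0. Stack: []
LOAD_FAST_LOAD_FAST a,v → push 16,0. Stack: [16, 0]
COMPARE_OP bool(<=) → 16 vs 0 = False. Stack: [False]
POP_JUMP_IF_FALSE → pop False; jump. Stack: []
LOAD_CONST → push 6. Stack: [6]
LOAD_FAST v → push 0. Stack: [6, 0]
BINARY_OP ^ → 6 ^ 0 = 6. Stack: [6]
LOAD_FAST_LOAD_FAST b,a → push 36,16. Stack: [6, 36, 16]
BINARY_OP - → 36 - 16 = 20. Stack: [6, 20]
BINARY_OP // → 6 // 20 = 0. Stack: [0]
STORE_FAST m → m=0. Stack: []
LOAD_CONST → push 0. Stack: [0]
LOAD_FAST a → push 16. Stack: [0, 16]
BINARY_OP - → 0 - 16 = -16. Stack: [-16]
STORE_FAST y → y=-16. Stack: []
LOAD_FAST y → push -16. Stack: [-16]
RETURN_VALUE → return -16.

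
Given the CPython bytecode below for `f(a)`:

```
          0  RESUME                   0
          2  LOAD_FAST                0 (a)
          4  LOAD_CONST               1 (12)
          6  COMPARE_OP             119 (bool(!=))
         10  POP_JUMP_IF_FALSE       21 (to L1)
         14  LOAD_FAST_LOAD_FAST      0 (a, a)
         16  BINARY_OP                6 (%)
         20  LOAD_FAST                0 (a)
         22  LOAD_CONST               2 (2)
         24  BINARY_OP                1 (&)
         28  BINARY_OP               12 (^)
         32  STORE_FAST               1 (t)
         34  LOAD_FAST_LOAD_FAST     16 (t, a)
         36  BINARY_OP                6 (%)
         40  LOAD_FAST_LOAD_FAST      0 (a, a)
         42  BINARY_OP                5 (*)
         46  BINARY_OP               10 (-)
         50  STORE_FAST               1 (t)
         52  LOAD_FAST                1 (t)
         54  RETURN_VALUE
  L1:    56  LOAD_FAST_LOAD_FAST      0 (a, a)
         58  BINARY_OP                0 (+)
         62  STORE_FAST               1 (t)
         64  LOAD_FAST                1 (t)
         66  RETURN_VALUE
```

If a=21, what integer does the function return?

-441

LOAD_FAST a → push 21. Stack: [21]
LOAD_CONST → push 12. Stack: [21, 12]
COMPARE_OP bool(!=) → 21 vs 12 = True. Stack: [True]
POP_JUMP_IF_FALSE → pop True; no jump. Stack: []
LOAD_FAST_LOAD_FAST a,a → push 21,21. Stack: [21, 21]
BINARY_OP % → 21 % 21 = 0. Stack: [0]
LOAD_FAST a → push 21. Stack: [0, 21]
LOAD_CONST → push 2. Stack: [0, 21, 2]
BINARY_OP & → 21 & 2 = 0. Stack: [0, 0]
BINARY_OP ^ → 0 ^ 0 = 0. Stack: [0]
STORE_FAST t → t=0. Stack: []
LOAD_FAST_LOAD_FAST t,a → push 0,21. Stack: [0, 21]
BINARY_OP % → 0 % 21 = 0. Stack: [0]
LOAD_FAST_LOAD_FAST a,a → push 21,21. Stack: [0, 21, 21]
BINARY_OP * → 21 * 21 = 441. Stack: [0, 441]
BINARY_OP - → 0 - 441 = -441. Stack: [-441]
STORE_FAST t → t=-441. Stack: []
LOAD_FAST t → push -441. Stack: [-441]
RETURN_VALUE → return -441.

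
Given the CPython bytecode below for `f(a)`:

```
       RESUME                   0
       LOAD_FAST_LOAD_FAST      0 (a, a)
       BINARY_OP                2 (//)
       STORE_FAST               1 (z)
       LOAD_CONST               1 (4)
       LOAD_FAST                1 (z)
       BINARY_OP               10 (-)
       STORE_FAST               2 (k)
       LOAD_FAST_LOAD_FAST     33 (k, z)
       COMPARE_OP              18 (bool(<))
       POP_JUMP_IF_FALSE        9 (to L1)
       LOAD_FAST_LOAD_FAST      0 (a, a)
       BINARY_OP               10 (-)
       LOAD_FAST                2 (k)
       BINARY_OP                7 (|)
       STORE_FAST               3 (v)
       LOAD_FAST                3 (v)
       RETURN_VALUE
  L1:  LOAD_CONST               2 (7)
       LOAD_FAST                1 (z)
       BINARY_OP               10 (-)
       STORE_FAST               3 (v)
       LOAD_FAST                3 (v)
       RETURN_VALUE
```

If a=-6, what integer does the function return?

LOAD_FAST_LOAD_FAST a,a → push -6,-6. Stack: [-6, -6]
BINARY_OP // → -6 // -6 = 1. Stack: [1]
STORE_FAST z → z=1. Stack: []
LOAD_CONST → push 4. Stack: [4]
LOAD_FAST z → push 1. Stack: [4, 1]
BINARY_OP - → 4 - 1 = 3. Stack: [3]
STORE_FAST k → k=3. Stack: []
LOAD_FAST_LOAD_FAST k,z → push 3,1. Stack: [3, 1]
COMPARE_OP bool(<) → 3 vs 1 = False. Stack: [False]
POP_JUMP_IF_FALSE → pop False; jump. Stack: []
LOAD_CONST → push 7. Stack: [7]
LOAD_FAST z → push 1. Stack: [7, 1]
BINARY_OP - → 7 - 1 = 6. Stack: [6]
STORE_FAST v → v=6. Stack: []
LOAD_FAST v → push 6. Stack: [6]
RETURN_VALUE → return 6.

6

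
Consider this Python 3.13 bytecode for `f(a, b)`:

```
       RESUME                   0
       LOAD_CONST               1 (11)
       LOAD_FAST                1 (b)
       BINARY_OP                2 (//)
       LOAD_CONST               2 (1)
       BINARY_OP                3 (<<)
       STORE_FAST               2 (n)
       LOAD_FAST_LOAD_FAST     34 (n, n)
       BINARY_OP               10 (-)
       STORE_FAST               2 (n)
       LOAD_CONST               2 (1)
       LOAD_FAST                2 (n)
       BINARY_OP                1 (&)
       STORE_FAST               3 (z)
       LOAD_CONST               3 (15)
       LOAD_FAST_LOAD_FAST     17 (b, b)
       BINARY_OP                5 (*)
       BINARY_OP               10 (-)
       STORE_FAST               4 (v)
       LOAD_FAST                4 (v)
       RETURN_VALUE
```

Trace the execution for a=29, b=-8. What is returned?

-49

LOAD_CONST → push 11. Stack: [11]
LOAD_FAST b → push -8. Stack: [11, -8]
BINARY_OP // → 11 // -8 = -2. Stack: [-2]
LOAD_CONST → push 1. Stack: [-2, 1]
BINARY_OP << → -2 << 1 = -4. Stack: [-4]
STORE_FAST n → n=-4. Stack: []
LOAD_FAST_LOAD_FAST n,n → push -4,-4. Stack: [-4, -4]
BINARY_OP - → -4 - -4 = 0. Stack: [0]
STORE_FAST n → n=0. Stack: []
LOAD_CONST → push 1. Stack: [1]
LOAD_FAST n → push 0. Stack: [1, 0]
BINARY_OP & → 1 & 0 = 0. Stack: [0]
STORE_FAST z → z=0. Stack: []
LOAD_CONST → push 15. Stack: [15]
LOAD_FAST_LOAD_FAST b,b → push -8,-8. Stack: [15, -8, -8]
BINARY_OP * → -8 * -8 = 64. Stack: [15, 64]
BINARY_OP - → 15 - 64 = -49. Stack: [-49]
STORE_FAST v → v=-49. Stack: []
LOAD_FAST v → push -49. Stack: [-49]
RETURN_VALUE → return -49.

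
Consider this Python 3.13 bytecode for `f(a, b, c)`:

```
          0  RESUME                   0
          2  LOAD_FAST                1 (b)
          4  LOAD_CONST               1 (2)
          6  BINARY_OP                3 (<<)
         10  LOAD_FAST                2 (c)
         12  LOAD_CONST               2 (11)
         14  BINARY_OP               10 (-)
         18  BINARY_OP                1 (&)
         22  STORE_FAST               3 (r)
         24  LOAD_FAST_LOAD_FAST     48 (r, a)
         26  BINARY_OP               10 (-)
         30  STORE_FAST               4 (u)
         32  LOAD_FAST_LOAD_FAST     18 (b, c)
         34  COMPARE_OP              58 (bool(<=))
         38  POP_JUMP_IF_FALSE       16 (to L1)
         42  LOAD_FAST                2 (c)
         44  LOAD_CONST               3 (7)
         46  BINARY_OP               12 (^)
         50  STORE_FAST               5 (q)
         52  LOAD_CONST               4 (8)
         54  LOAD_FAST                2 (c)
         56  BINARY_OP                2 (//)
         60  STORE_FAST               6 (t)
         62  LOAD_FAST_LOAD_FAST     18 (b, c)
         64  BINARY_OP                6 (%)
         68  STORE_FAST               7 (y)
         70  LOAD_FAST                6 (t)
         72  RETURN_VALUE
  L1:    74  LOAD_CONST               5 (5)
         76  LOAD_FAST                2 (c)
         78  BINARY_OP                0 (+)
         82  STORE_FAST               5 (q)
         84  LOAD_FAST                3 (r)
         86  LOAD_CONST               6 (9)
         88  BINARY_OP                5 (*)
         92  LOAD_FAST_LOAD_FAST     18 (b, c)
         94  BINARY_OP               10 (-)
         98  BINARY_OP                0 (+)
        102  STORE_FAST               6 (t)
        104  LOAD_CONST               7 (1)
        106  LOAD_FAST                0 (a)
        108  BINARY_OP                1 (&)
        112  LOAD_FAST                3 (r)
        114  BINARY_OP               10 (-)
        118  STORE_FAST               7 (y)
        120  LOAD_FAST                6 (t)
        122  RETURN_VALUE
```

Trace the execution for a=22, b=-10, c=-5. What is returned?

-2

LOAD_FAST b → push -10. Stack: [-10]
LOAD_CONST → push 2. Stack: [-10, 2]
BINARY_OP << → -10 << 2 = -40. Stack: [-40]
LOAD_FAST c → push -5. Stack: [-40, -5]
LOAD_CONST → push 11. Stack: [-40, -5, 11]
BINARY_OP - → -5 - 11 = -16. Stack: [-40, -16]
BINARY_OP & → -40 & -16 = -48. Stack: [-48]
STORE_FAST r → r=-48. Stack: []
LOAD_FAST_LOAD_FAST r,a → push -48,22. Stack: [-48, 22]
BINARY_OP - → -48 - 22 = -70. Stack: [-70]
STORE_FAST u → u=-70. Stack: []
LOAD_FAST_LOAD_FAST b,c → push -10,-5. Stack: [-10, -5]
COMPARE_OP bool(<=) → -10 vs -5 = True. Stack: [True]
POP_JUMP_IF_FALSE → pop True; no jump. Stack: []
LOAD_FAST c → push -5. Stack: [-5]
LOAD_CONST → push 7. Stack: [-5, 7]
BINARY_OP ^ → -5 ^ 7 = -4. Stack: [-4]
STORE_FAST q → q=-4. Stack: []
LOAD_CONST → push 8. Stack: [8]
LOAD_FAST c → push -5. Stack: [8, -5]
BINARY_OP // → 8 // -5 = -2. Stack: [-2]
STORE_FAST t → t=-2. Stack: []
LOAD_FAST_LOAD_FAST b,c → push -10,-5. Stack: [-10, -5]
BINARY_OP % → -10 % -5 = 0. Stack: [0]
STORE_FAST y → y=0. Stack: []
LOAD_FAST t → push -2. Stack: [-2]
RETURN_VALUE → return -2.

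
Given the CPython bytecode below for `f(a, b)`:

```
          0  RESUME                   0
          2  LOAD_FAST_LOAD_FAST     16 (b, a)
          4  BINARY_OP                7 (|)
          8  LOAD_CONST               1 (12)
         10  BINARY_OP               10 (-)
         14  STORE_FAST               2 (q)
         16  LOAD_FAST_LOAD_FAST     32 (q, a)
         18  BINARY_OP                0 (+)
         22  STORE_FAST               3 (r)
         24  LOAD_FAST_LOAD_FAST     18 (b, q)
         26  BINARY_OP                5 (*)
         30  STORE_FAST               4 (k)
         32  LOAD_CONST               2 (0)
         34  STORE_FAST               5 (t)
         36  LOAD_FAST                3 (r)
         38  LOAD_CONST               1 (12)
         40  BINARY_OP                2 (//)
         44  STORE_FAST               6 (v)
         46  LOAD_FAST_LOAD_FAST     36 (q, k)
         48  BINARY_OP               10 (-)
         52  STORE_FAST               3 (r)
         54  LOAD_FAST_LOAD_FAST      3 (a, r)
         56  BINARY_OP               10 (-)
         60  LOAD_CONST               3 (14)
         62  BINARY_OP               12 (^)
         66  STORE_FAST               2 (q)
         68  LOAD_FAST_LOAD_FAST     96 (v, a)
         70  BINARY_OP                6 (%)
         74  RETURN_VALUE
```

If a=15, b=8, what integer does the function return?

LOAD_FAST_LOAD_FAST b,a → push 8,15. Stack: [8, 15]
BINARY_OP | → 8 | 15 = 15. Stack: [15]
LOAD_CONST → push 12. Stack: [15, 12]
BINARY_OP - → 15 - 12 = 3. Stack: [3]
STORE_FAST q → q=3. Stack: []
LOAD_FAST_LOAD_FAST q,a → push 3,15. Stack: [3, 15]
BINARY_OP + → 3 + 15 = 18. Stack: [18]
STORE_FAST r → r=18. Stack: []
LOAD_FAST_LOAD_FAST b,q → push 8,3. Stack: [8, 3]
BINARY_OP * → 8 * 3 = 24. Stack: [24]
STORE_FAST k → k=24. Stack: []
LOAD_CONST → push 0. Stack: [0]
STORE_FAST t → t=0. Stack: []
LOAD_FAST r → push 18. Stack: [18]
LOAD_CONST → push 12. Stack: [18, 12]
BINARY_OP // → 18 // 12 = 1. Stack: [1]
STORE_FAST v → v=1. Stack: []
LOAD_FAST_LOAD_FAST q,k → push 3,24. Stack: [3, 24]
BINARY_OP - → 3 - 24 = -21. Stack: [-21]
STORE_FAST r → r=-21. Stack: []
LOAD_FAST_LOAD_FAST a,r → push 15,-21. Stack: [15, -21]
BINARY_OP - → 15 - -21 = 36. Stack: [36]
LOAD_CONST → push 14. Stack: [36, 14]
BINARY_OP ^ → 36 ^ 14 = 42. Stack: [42]
STORE_FAST q → q=42. Stack: []
LOAD_FAST_LOAD_FAST v,a → push 1,15. Stack: [1, 15]
BINARY_OP % → 1 % 15 = 1. Stack: [1]
RETURN_VALUE → return 1.

1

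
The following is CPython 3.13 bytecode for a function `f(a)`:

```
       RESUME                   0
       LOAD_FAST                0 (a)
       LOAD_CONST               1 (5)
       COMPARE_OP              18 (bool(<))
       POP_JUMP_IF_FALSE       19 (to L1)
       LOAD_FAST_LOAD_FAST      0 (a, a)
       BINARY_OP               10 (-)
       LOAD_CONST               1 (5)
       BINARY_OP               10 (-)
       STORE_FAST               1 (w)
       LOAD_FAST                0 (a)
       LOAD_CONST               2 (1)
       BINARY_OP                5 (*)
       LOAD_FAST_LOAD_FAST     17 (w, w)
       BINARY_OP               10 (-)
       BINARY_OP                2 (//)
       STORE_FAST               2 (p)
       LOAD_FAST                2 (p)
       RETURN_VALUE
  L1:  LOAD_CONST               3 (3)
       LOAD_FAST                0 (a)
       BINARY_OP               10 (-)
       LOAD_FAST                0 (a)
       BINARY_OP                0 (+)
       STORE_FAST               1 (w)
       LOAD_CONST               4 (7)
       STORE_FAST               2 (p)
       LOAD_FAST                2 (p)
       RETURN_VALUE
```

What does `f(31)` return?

7

LOAD_FAST a → push 31. Stack: [31]
LOAD_CONST → push 5. Stack: [31, 5]
COMPARE_OP bool(<) → 31 vs 5 = False. Stack: [False]
POP_JUMP_IF_FALSE → pop False; jump. Stack: []
LOAD_CONST → push 3. Stack: [3]
LOAD_FAST a → push 31. Stack: [3, 31]
BINARY_OP - → 3 - 31 = -28. Stack: [-28]
LOAD_FAST a → push 31. Stack: [-28, 31]
BINARY_OP + → -28 + 31 = 3. Stack: [3]
STORE_FAST w → w=3. Stack: []
LOAD_CONST → push 7. Stack: [7]
STORE_FAST p → p=7. Stack: []
LOAD_FAST p → push 7. Stack: [7]
RETURN_VALUE → return 7.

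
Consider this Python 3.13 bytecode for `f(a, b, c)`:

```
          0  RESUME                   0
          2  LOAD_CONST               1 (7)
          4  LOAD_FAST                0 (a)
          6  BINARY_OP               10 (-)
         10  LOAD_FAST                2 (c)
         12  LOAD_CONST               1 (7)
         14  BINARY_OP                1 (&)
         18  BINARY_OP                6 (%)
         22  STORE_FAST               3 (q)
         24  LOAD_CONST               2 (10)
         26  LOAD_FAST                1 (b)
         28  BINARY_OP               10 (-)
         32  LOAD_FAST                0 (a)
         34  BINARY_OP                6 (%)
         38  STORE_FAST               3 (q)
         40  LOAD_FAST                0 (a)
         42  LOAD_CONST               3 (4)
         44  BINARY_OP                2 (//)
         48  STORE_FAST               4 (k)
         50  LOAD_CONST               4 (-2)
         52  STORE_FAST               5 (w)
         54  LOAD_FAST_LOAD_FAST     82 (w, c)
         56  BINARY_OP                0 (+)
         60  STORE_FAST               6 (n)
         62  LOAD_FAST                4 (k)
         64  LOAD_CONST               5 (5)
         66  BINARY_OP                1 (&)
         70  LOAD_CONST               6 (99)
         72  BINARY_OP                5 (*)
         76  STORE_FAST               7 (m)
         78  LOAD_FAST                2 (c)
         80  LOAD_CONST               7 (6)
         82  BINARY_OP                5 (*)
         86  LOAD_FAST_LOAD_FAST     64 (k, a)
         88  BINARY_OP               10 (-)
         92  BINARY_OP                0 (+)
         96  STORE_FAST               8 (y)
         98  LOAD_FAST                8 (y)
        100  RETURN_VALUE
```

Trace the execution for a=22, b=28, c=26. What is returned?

LOAD_CONST → push 7. Stack: [7]
LOAD_FAST a → push 22. Stack: [7, 22]
BINARY_OP - → 7 - 22 = -15. Stack: [-15]
LOAD_FAST c → push 26. Stack: [-15, 26]
LOAD_CONST → push 7. Stack: [-15, 26, 7]
BINARY_OP & → 26 & 7 = 2. Stack: [-15, 2]
BINARY_OP % → -15 % 2 = 1. Stack: [1]
STORE_FAST q → q=1. Stack: []
LOAD_CONST → push 10. Stack: [10]
LOAD_FAST b → push 28. Stack: [10, 28]
BINARY_OP - → 10 - 28 = -18. Stack: [-18]
LOAD_FAST a → push 22. Stack: [-18, 22]
BINARY_OP % → -18 % 22 = 4. Stack: [4]
STORE_FAST q → q=4. Stack: []
LOAD_FAST a → push 22. Stack: [22]
LOAD_CONST → push 4. Stack: [22, 4]
BINARY_OP // → 22 // 4 = 5. Stack: [5]
STORE_FAST k → k=5. Stack: []
LOAD_CONST → push -2. Stack: [-2]
STORE_FAST w → w=-2. Stack: []
LOAD_FAST_LOAD_FAST w,c → push -2,26. Stack: [-2, 26]
BINARY_OP + → -2 + 26 = 24. Stack: [24]
STORE_FAST n → n=24. Stack: []
LOAD_FAST k → push 5. Stack: [5]
LOAD_CONST → push 5. Stack: [5, 5]
BINARY_OP & → 5 & 5 = 5. Stack: [5]
LOAD_CONST → push 99. Stack: [5, 99]
BINARY_OP * → 5 * 99 = 495. Stack: [495]
STORE_FAST m → m=495. Stack: []
LOAD_FAST c → push 26. Stack: [26]
LOAD_CONST → push 6. Stack: [26, 6]
BINARY_OP * → 26 * 6 = 156. Stack: [156]
LOAD_FAST_LOAD_FAST k,a → push 5,22. Stack: [156, 5, 22]
BINARY_OP - → 5 - 22 = -17. Stack: [156, -17]
BINARY_OP + → 156 + -17 = 139. Stack: [139]
STORE_FAST y → y=139. Stack: []
LOAD_FAST y → push 139. Stack: [139]
RETURN_VALUE → return 139.

139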